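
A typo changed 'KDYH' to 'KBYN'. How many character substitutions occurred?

Differing positions: 2, 4. Hamming distance = 2.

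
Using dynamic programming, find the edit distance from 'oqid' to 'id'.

Let D[i][j] be the edit distance between the first i characters of 'oqid' and the first j characters of 'id', with D[i][0] = i, D[0][j] = j, and D[i][j] = D[i-1][j-1] if the characters match, else 1 + min(D[i-1][j], D[i][j-1], D[i-1][j-1]). Filling the table (rows: prefixes of 'oqid', columns: prefixes of 'id'):
     ε  i  d
  ε  0  1  2
  o  1  1  2
  q  2  2  2
  i  3  2  3
  d  4  3  2
The bottom-right entry gives D[4][2] = 2, so no sequence of fewer than 2 edits works. Backtracking through the table gives one optimal edit sequence (2 edits):
  oqid → qid (del o @1)
  qid → id (del q @1)
Edit distance = 2.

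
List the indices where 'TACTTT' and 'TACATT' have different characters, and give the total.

Differing positions: 4. Hamming distance = 1.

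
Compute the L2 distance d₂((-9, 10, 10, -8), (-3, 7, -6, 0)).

√(Σ(x_i - y_i)²) = √((-9 - (-3))² + (10 - 7)² + (10 - (-6))² + (-8 - 0)²)
= √((-6)² + 3² + 16² + (-8)²) = √(36 + 9 + 256 + 64) = √365 ≈ 19.105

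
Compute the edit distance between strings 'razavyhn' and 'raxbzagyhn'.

Let D[i][j] be the edit distance between the first i characters of 'razavyhn' and the first j characters of 'raxbzagyhn', with D[i][0] = i, D[0][j] = j, and D[i][j] = D[i-1][j-1] if the characters match, else 1 + min(D[i-1][j], D[i][j-1], D[i-1][j-1]). Filling the table (rows: prefixes of 'razavyhn', columns: prefixes of 'raxbzagyhn'):
     ε  r  a  x  b  z  a  g  y  h  n
  ε  0  1  2  3  4  5  6  7  8  9 10
  r  1  0  1  2  3  4  5  6  7  8  9
  a  2  1  0  1  2  3  4  5  6  7  8
  z  3  2  1  1  2  2  3  4  5  6  7
  a  4  3  2  2  2  3  2  3  4  5  6
  v  5  4  3  3  3  3  3  3  4  5  6
  y  6  5  4  4  4  4  4  4  3  4  5
  h  7  6  5  5  5  5  5  5  4  3  4
  n  8  7  6  6  6  6  6  6  5  4  3
The bottom-right entry gives D[8][10] = 3, so no sequence of fewer than 3 edits works. Backtracking through the table gives one optimal edit sequence (3 edits):
  razavyhn → raxzavyhn (ins x @3)
  raxzavyhn → raxbzavyhn (ins b @4)
  raxbzavyhn → raxbzagyhn (sub v→g @7)
Edit distance = 3.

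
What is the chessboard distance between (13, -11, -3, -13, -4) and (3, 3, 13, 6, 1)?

max(|x_i - y_i|) = max(|13 - 3|, |-11 - 3|, |-3 - 13|, |-13 - 6|, |-4 - 1|) = max(10, 14, 16, 19, 5) = 19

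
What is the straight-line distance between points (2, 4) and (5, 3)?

√(Σ(x_i - y_i)²) = √((2 - 5)² + (4 - 3)²)
= √((-3)² + 1²) = √(9 + 1) = √10 ≈ 3.1623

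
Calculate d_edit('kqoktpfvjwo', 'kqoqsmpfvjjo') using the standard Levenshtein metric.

Let D[i][j] be the edit distance between the first i characters of 'kqoktpfvjwo' and the first j characters of 'kqoqsmpfvjjo', with D[i][0] = i, D[0][j] = j, and D[i][j] = D[i-1][j-1] if the characters match, else 1 + min(D[i-1][j], D[i][j-1], D[i-1][j-1]). Filling the table (rows: prefixes of 'kqoktpfvjwo', columns: prefixes of 'kqoqsmpfvjjo'):
     ε  k  q  o  q  s  m  p  f  v  j  j  o
  ε  0  1  2  3  4  5  6  7  8  9 10 11 12
  k  1  0  1  2  3  4  5  6  7  8  9 10 11
  q  2  1  0  1  2  3  4  5  6  7  8  9 10
  o  3  2  1  0  1  2  3  4  5  6  7  8  9
  k  4  3  2  1  1  2  3  4  5  6  7  8  9
  t  5  4  3  2  2  2  3  4  5  6  7  8  9
  p  6  5  4  3  3  3  3  3  4  5  6  7  8
  f  7  6  5  4  4  4  4  4  3  4  5  6  7
  v  8  7  6  5  5  5  5  5  4  3  4  5  6
  j  9  8  7  6  6  6  6  6  5  4  3  4  5
  w 10  9  8  7  7  7  7  7  6  5  4  4  5
  o 11 10  9  8  8  8  8  8  7  6  5  5  4
The bottom-right entry gives D[11][12] = 4, so no sequence of fewer than 4 edits works. Backtracking through the table gives one optimal edit sequence (4 edits):
  kqoktpfvjwo → kqoqktpfvjwo (ins q @4)
  kqoqktpfvjwo → kqoqstpfvjwo (sub k→s @5)
  kqoqstpfvjwo → kqoqsmpfvjwo (sub t→m @6)
  kqoqsmpfvjwo → kqoqsmpfvjjo (sub w→j @11)
Edit distance = 4.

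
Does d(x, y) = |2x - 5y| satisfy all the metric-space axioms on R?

No. d fails symmetry: d(7, 2) = |2·7 - 5·2| = |4| = 4, but d(2, 7) = |2·2 - 5·7| = |-31| = 31. Since 4 ≠ 31, d(x,y) ≠ d(y,x) in general.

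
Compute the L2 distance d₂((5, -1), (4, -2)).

√(Σ(x_i - y_i)²) = √((5 - 4)² + (-1 - (-2))²)
= √(1² + 1²) = √(1 + 1) = √2 ≈ 1.4142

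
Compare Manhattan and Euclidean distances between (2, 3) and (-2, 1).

L1 = |2 - (-2)| + |3 - 1| = 4 + 2 = 6
L2 = √(4² + 2²) = √20 ≈ 4.4721
L1 ≥ L2 always (equality iff movement is along one axis); L1 > L2 here.
Ratio L1/L2 = 6/√20 ≈ 1.3416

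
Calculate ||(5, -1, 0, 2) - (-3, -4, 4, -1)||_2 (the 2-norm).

(Σ|x_i - y_i|^2)^(1/2) = (|5 - (-3)|^2 + |-1 - (-4)|^2 + |0 - 4|^2 + |2 - (-1)|^2)^(1/2)
= (8^2 + 3^2 + 4^2 + 3^2)^(1/2) = (64 + 9 + 16 + 9)^(1/2) = (98)^(1/2) ≈ 9.8995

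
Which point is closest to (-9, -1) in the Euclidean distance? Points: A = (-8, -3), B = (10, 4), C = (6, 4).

Distances: d(A) ≈ 2.2361, d(B) ≈ 19.6469, d(C) ≈ 15.8114. Nearest: A = (-8, -3) with distance 2.2361.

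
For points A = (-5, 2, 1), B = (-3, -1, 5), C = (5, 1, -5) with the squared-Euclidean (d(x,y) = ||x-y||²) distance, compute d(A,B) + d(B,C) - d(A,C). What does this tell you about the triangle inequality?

d(A,B) = 2² + 3² + 4² = 29, d(B,C) = 8² + 2² + 10² = 168, d(A,C) = 10² + 1² + 6² = 137.
d(A,B) + d(B,C) - d(A,C) = 29 + 168 - 137 = 197 - 137 = 60. This is ≥ 0, so the triangle inequality holds for these points.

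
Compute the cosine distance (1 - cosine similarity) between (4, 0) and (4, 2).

With u = (4, 0), v = (4, 2):
u·v = 4·4 + 0·2 = 16 + 0 = 16.
|u| = √(4² + 0²) = √16, |v| = √(4² + 2²) = √20, so |u||v| = √(16·20) = √320.
cos θ = (u·v)/(|u||v|) = 16/√320 ≈ 0.8944
Cosine distance = 1 - cos θ ≈ 1 - 0.8944 = 0.1056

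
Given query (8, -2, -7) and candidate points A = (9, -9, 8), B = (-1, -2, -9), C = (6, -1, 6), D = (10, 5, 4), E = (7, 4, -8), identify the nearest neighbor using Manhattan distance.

Distances: d(A) = 23, d(B) = 11, d(C) = 16, d(D) = 20, d(E) = 8. Nearest: E = (7, 4, -8) with distance 8.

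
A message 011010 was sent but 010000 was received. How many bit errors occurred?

Differing positions: 3, 5. Hamming distance = 2.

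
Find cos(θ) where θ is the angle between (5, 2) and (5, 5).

With u = (5, 2), v = (5, 5):
u·v = 5·5 + 2·5 = 25 + 10 = 35.
|u| = √(5² + 2²) = √29, |v| = √(5² + 5²) = √50, so |u||v| = √(29·50) = √1450.
cos θ = (u·v)/(|u||v|) = 35/√1450 ≈ 0.9191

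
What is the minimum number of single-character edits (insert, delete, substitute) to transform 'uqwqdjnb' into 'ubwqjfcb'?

Let D[i][j] be the edit distance between the first i characters of 'uqwqdjnb' and the first j characters of 'ubwqjfcb', with D[i][0] = i, D[0][j] = j, and D[i][j] = D[i-1][j-1] if the characters match, else 1 + min(D[i-1][j], D[i][j-1], D[i-1][j-1]). Filling the table (rows: prefixes of 'uqwqdjnb', columns: prefixes of 'ubwqjfcb'):
     ε  u  b  w  q  j  f  c  b
  ε  0  1  2  3  4  5  6  7  8
  u  1  0  1  2  3  4  5  6  7
  q  2  1  1  2  2  3  4  5  6
  w  3  2  2  1  2  3  4  5  6
  q  4  3  3  2  1  2  3  4  5
  d  5  4  4  3  2  2  3  4  5
  j  6  5  5  4  3  2  3  4  5
  n  7  6  6  5  4  3  3  4  5
  b  8  7  6  6  5  4  4  4  4
The bottom-right entry gives D[8][8] = 4, so no sequence of fewer than 4 edits works. Backtracking through the table gives one optimal edit sequence (4 edits):
  uqwqdjnb → ubwqdjnb (sub q→b @2)
  ubwqdjnb → ubwqjjnb (sub d→j @5)
  ubwqjjnb → ubwqjfnb (sub j→f @6)
  ubwqjfnb → ubwqjfcb (sub n→c @7)
Edit distance = 4.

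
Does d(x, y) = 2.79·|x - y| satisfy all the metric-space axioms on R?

Yes. Since |x - y| is a metric on R and 2.79 > 0, the positive scalar multiple 2.79·|x - y| is also a metric: scaling by a positive constant preserves non-negativity, identity (d=0 ⟺ |x-y|=0 ⟺ x=y), symmetry, and the triangle inequality.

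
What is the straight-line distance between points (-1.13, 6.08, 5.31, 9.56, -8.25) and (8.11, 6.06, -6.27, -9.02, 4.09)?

√(Σ(x_i - y_i)²) = √((-1.13 - 8.11)² + (6.08 - 6.06)² + (5.31 - (-6.27))² + (9.56 - (-9.02))² + (-8.25 - 4.09)²)
= √((-9.24)² + 0.02² + 11.58² + 18.58² + (-12.34)²) = √(85.3776 + 0.0004 + 134.0964 + 345.2164 + 152.2756) = √716.9664 ≈ 26.7762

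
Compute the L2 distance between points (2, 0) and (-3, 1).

(Σ|x_i - y_i|^2)^(1/2) = (|2 - (-3)|^2 + |0 - 1|^2)^(1/2)
= (5^2 + 1^2)^(1/2) = (25 + 1)^(1/2) = (26)^(1/2) ≈ 5.099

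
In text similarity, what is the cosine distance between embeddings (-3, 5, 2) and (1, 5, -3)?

With u = (-3, 5, 2), v = (1, 5, -3):
u·v = (-3)·1 + 5·5 + 2·(-3) = (-3) + 25 + (-6) = 16.
|u| = √((-3)² + 5² + 2²) = √38, |v| = √(1² + 5² + (-3)²) = √35, so |u||v| = √(38·35) = √1330.
cos θ = (u·v)/(|u||v|) = 16/√1330 ≈ 0.4387
Cosine distance = 1 - cos θ ≈ 1 - 0.4387 = 0.5613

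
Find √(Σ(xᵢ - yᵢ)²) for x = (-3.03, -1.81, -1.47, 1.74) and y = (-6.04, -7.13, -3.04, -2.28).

√(Σ(x_i - y_i)²) = √((-3.03 - (-6.04))² + (-1.81 - (-7.13))² + (-1.47 - (-3.04))² + (1.74 - (-2.28))²)
= √(3.01² + 5.32² + 1.57² + 4.02²) = √(9.0601 + 28.3024 + 2.4649 + 16.1604) = √55.9878 ≈ 7.4825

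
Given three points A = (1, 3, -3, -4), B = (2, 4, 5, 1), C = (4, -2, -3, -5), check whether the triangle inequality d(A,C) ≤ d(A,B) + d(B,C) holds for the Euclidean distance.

d(A,B) = √(1² + 1² + 8² + 5²) = √91 ≈ 9.5394, d(B,C) = √(2² + 6² + 8² + 6²) = √140 ≈ 11.8322, d(A,C) = √(3² + 5² + 0² + 1²) = √35 ≈ 5.9161.
d(A,C) ≈ 5.9161 ≤ 9.5394 + 11.8322 = 21.3716. Triangle inequality is satisfied.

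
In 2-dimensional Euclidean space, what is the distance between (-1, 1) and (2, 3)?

√(Σ(x_i - y_i)²) = √((-1 - 2)² + (1 - 3)²)
= √((-3)² + (-2)²) = √(9 + 4) = √13 ≈ 3.6056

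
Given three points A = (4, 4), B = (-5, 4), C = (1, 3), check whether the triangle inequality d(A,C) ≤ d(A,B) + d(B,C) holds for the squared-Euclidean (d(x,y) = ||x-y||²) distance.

d(A,B) = 9² + 0² = 81, d(B,C) = 6² + 1² = 37, d(A,C) = 3² + 1² = 10.
d(A,C) = 10 ≤ 81 + 37 = 118. Triangle inequality is satisfied.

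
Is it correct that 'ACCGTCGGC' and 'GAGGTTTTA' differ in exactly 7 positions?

Differing positions: 1, 2, 3, 6, 7, 8, 9. Hamming distance = 7, so the claim is true.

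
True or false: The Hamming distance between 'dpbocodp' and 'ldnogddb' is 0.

Differing positions: 1, 2, 3, 5, 6, 8. Hamming distance = 6, so the claim that d_H = 0 is false.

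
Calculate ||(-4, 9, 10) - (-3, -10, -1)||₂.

√(Σ(x_i - y_i)²) = √((-4 - (-3))² + (9 - (-10))² + (10 - (-1))²)
= √((-1)² + 19² + 11²) = √(1 + 361 + 121) = √483 ≈ 21.9773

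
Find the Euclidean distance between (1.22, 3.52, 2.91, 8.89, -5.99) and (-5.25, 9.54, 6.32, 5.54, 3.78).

√(Σ(x_i - y_i)²) = √((1.22 - (-5.25))² + (3.52 - 9.54)² + (2.91 - 6.32)² + (8.89 - 5.54)² + (-5.99 - 3.78)²)
= √(6.47² + (-6.02)² + (-3.41)² + 3.35² + (-9.77)²) = √(41.8609 + 36.2404 + 11.6281 + 11.2225 + 95.4529) = √196.4048 ≈ 14.0144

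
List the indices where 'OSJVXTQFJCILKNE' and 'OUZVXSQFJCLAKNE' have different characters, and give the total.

Differing positions: 2, 3, 6, 11, 12. Hamming distance = 5.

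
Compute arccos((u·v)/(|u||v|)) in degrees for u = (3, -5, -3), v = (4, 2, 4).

With u = (3, -5, -3), v = (4, 2, 4):
u·v = 3·4 + (-5)·2 + (-3)·4 = 12 + (-10) + (-12) = -10.
|u| = √(3² + (-5)² + (-3)²) = √43, |v| = √(4² + 2² + 4²) = √36, so |u||v| = √(43·36) = √1548.
cos θ = (u·v)/(|u||v|) = -10/√1548 ≈ -0.254164
θ = arccos(-0.254164) ≈ 104.72°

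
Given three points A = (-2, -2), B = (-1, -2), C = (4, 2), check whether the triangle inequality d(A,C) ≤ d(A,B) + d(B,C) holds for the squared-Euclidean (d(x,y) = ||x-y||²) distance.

d(A,B) = 1² + 0² = 1, d(B,C) = 5² + 4² = 41, d(A,C) = 6² + 4² = 52.
d(A,C) = 52 > 1 + 41 = 42. Triangle inequality is VIOLATED. (Squared-Euclidean is not a metric — this is a counterexample.)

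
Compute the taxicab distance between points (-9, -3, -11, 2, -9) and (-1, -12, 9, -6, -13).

Σ|x_i - y_i| = |-9 - (-1)| + |-3 - (-12)| + |-11 - 9| + |2 - (-6)| + |-9 - (-13)| = 8 + 9 + 20 + 8 + 4 = 49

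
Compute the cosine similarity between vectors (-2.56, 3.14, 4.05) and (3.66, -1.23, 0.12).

With u = (-2.56, 3.14, 4.05), v = (3.66, -1.23, 0.12):
u·v = (-2.56)·3.66 + 3.14·(-1.23) + 4.05·0.12 = (-9.3696) + (-3.8622) + 0.486 = -12.7458.
|u| = √((-2.56)² + 3.14² + 4.05²) = √(6.5536 + 9.8596 + 16.4025) = √32.8157, |v| = √(3.66² + (-1.23)² + 0.12²) = √(13.3956 + 1.5129 + 0.0144) = √14.9229.
cos θ = (u·v)/(|u||v|) = -12.7458/(√32.8157·√14.9229) ≈ -0.576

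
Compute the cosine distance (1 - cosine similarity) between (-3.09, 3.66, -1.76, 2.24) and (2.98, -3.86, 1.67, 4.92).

With u = (-3.09, 3.66, -1.76, 2.24), v = (2.98, -3.86, 1.67, 4.92):
u·v = (-3.09)·2.98 + 3.66·(-3.86) + (-1.76)·1.67 + 2.24·4.92 = (-9.2082) + (-14.1276) + (-2.9392) + 11.0208 = -15.2542.
|u| = √((-3.09)² + 3.66² + (-1.76)² + 2.24²) = √(9.5481 + 13.3956 + 3.0976 + 5.0176) = √31.0589, |v| = √(2.98² + (-3.86)² + 1.67² + 4.92²) = √(8.8804 + 14.8996 + 2.7889 + 24.2064) = √50.7753.
cos θ = (u·v)/(|u||v|) = -15.2542/(√31.0589·√50.7753) ≈ -0.3841
Cosine distance = 1 - cos θ ≈ 1 - (-0.3841) = 1.3841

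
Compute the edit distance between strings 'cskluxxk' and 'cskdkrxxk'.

Let D[i][j] be the edit distance between the first i characters of 'cskluxxk' and the first j characters of 'cskdkrxxk', with D[i][0] = i, D[0][j] = j, and D[i][j] = D[i-1][j-1] if the characters match, else 1 + min(D[i-1][j], D[i][j-1], D[i-1][j-1]). Filling the table (rows: prefixes of 'cskluxxk', columns: prefixes of 'cskdkrxxk'):
     ε  c  s  k  d  k  r  x  x  k
  ε  0  1  2  3  4  5  6  7  8  9
  c  1  0  1  2  3  4  5  6  7  8
  s  2  1  0  1  2  3  4  5  6  7
  k  3  2  1  0  1  2  3  4  5  6
  l  4  3  2  1  1  2  3  4  5  6
  u  5  4  3  2  2  2  3  4  5  6
  x  6  5  4  3  3  3  3  3  4  5
  x  7  6  5  4  4  4  4  3  3  4
  k  8  7  6  5  5  4  5  4  4  3
The bottom-right entry gives D[8][9] = 3, so no sequence of fewer than 3 edits works. Backtracking through the table gives one optimal edit sequence (3 edits):
  cskluxxk → cskdluxxk (ins d @4)
  cskdluxxk → cskdkuxxk (sub l→k @5)
  cskdkuxxk → cskdkrxxk (sub u→r @6)
Edit distance = 3.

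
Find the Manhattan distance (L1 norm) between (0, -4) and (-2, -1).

Σ|x_i - y_i| = |0 - (-2)| + |-4 - (-1)| = 2 + 3 = 5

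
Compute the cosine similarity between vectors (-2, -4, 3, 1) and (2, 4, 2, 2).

With u = (-2, -4, 3, 1), v = (2, 4, 2, 2):
u·v = (-2)·2 + (-4)·4 + 3·2 + 1·2 = (-4) + (-16) + 6 + 2 = -12.
|u| = √((-2)² + (-4)² + 3² + 1²) = √30, |v| = √(2² + 4² + 2² + 2²) = √28, so |u||v| = √(30·28) = √840.
cos θ = (u·v)/(|u||v|) = -12/√840 ≈ -0.414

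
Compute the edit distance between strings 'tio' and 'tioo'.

Let D[i][j] be the edit distance between the first i characters of 'tio' and the first j characters of 'tioo', with D[i][0] = i, D[0][j] = j, and D[i][j] = D[i-1][j-1] if the characters match, else 1 + min(D[i-1][j], D[i][j-1], D[i-1][j-1]). Filling the table (rows: prefixes of 'tio', columns: prefixes of 'tioo'):
     ε  t  i  o  o
  ε  0  1  2  3  4
  t  1  0  1  2  3
  i  2  1  0  1  2
  o  3  2  1  0  1
The bottom-right entry gives D[3][4] = 1, so no sequence of fewer than 1 edit works. Backtracking through the table gives one optimal edit sequence (1 edit):
  tio → tioo (ins o @3)
Edit distance = 1.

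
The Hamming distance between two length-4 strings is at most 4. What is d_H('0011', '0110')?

Differing positions: 2, 4. Hamming distance = 2. The maximum possible Hamming distance for length-4 strings is 4, so d_H/4 = 2/4 = 0.5.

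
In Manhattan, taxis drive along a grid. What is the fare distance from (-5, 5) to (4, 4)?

Σ|x_i - y_i| = |-5 - 4| + |5 - 4| = 9 + 1 = 10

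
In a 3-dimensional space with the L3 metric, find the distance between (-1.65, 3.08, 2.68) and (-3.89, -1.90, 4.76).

(Σ|x_i - y_i|^3)^(1/3) = (|-1.65 - (-3.89)|^3 + |3.08 - (-1.9)|^3 + |2.68 - 4.76|^3)^(1/3)
= (2.24^3 + 4.98^3 + 2.08^3)^(1/3) ≈ (11.2394 + 123.506 + 8.9989)^(1/3) = (143.7443)^(1/3) ≈ 5.2384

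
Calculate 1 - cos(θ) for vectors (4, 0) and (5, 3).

With u = (4, 0), v = (5, 3):
u·v = 4·5 + 0·3 = 20 + 0 = 20.
|u| = √(4² + 0²) = √16, |v| = √(5² + 3²) = √34, so |u||v| = √(16·34) = √544.
cos θ = (u·v)/(|u||v|) = 20/√544 ≈ 0.8575
Cosine distance = 1 - cos θ ≈ 1 - 0.8575 = 0.1425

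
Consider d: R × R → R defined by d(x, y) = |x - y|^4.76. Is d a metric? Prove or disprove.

No. d(x,y) = |x-y|^4.76 fails the triangle inequality since p = 4.76 > 1. Counterexample: x = -5, y = 3, z = 5. d(x,z) = |-5 - 5|^4.76 = 10^4.76 ≈ 57543.9937, but d(x,y) + d(y,z) = 8^4.76 + 2^4.76 ≈ 19893.369 + 27.0958 = 19920.4648. Since 57543.9937 > 19920.4648, the triangle inequality is violated.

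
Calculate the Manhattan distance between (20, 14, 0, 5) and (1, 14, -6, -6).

Σ|x_i - y_i| = |20 - 1| + |14 - 14| + |0 - (-6)| + |5 - (-6)| = 19 + 0 + 6 + 11 = 36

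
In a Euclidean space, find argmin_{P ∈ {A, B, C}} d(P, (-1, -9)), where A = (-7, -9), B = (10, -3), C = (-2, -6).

Distances: d(A) = 6, d(B) ≈ 12.53, d(C) ≈ 3.1623. Nearest: C = (-2, -6) with distance 3.1623.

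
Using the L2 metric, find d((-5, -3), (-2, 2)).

√(Σ(x_i - y_i)²) = √((-5 - (-2))² + (-3 - 2)²)
= √((-3)² + (-5)²) = √(9 + 25) = √34 ≈ 5.831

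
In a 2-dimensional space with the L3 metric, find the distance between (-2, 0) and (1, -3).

(Σ|x_i - y_i|^3)^(1/3) = (|-2 - 1|^3 + |0 - (-3)|^3)^(1/3)
= (3^3 + 3^3)^(1/3) = (27 + 27)^(1/3) = (54)^(1/3) ≈ 3.7798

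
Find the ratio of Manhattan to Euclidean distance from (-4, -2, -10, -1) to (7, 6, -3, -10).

L1 = |-4 - 7| + |-2 - 6| + |-10 - (-3)| + |-1 - (-10)| = 11 + 8 + 7 + 9 = 35
L2 = √(11² + 8² + 7² + 9²) = √315 ≈ 17.7482
L1 ≥ L2 always (equality iff movement is along one axis); L1 > L2 here.
Ratio L1/L2 = 35/√315 ≈ 1.972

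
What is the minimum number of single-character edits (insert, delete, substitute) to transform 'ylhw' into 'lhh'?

Let D[i][j] be the edit distance between the first i characters of 'ylhw' and the first j characters of 'lhh', with D[i][0] = i, D[0][j] = j, and D[i][j] = D[i-1][j-1] if the characters match, else 1 + min(D[i-1][j], D[i][j-1], D[i-1][j-1]). Filling the table (rows: prefixes of 'ylhw', columns: prefixes of 'lhh'):
     ε  l  h  h
  ε  0  1  2  3
  y  1  1  2  3
  l  2  1  2  3
  h  3  2  1  2
  w  4  3  2  2
The bottom-right entry gives D[4][3] = 2, so no sequence of fewer than 2 edits works. Backtracking through the table gives one optimal edit sequence (2 edits):
  ylhw → lhw (del y @1)
  lhw → lhh (sub w→h @3)
Edit distance = 2.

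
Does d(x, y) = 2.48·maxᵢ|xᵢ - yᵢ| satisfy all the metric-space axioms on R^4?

Yes. The L∞ (Chebyshev) norm induces a metric on R^4, and multiplying a metric by a positive constant 2.48 > 0 preserves all four axioms: non-negativity (2.48·||x-y|| ≥ 0), identity (2.48·||x-y|| = 0 ⟺ ||x-y|| = 0 ⟺ x = y), symmetry (||x-y|| = ||y-x||), and the triangle inequality (2.48·||x-z|| ≤ 2.48·||x-y|| + 2.48·||y-z||). So d is a metric.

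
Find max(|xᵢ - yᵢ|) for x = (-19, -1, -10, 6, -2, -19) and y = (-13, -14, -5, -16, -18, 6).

max(|x_i - y_i|) = max(|-19 - (-13)|, |-1 - (-14)|, |-10 - (-5)|, |6 - (-16)|, |-2 - (-18)|, |-19 - 6|) = max(6, 13, 5, 22, 16, 25) = 25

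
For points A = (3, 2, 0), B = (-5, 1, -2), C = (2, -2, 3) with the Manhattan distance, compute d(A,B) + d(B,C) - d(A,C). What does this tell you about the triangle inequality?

d(A,B) = 8 + 1 + 2 = 11, d(B,C) = 7 + 3 + 5 = 15, d(A,C) = 1 + 4 + 3 = 8.
d(A,B) + d(B,C) - d(A,C) = 11 + 15 - 8 = 26 - 8 = 18. This is ≥ 0, so the triangle inequality holds for these points.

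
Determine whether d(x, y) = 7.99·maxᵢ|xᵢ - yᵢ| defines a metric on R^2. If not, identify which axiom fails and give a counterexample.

Yes. The L∞ (Chebyshev) norm induces a metric on R^2, and multiplying a metric by a positive constant 7.99 > 0 preserves all four axioms: non-negativity (7.99·||x-y|| ≥ 0), identity (7.99·||x-y|| = 0 ⟺ ||x-y|| = 0 ⟺ x = y), symmetry (||x-y|| = ||y-x||), and the triangle inequality (7.99·||x-z|| ≤ 7.99·||x-y|| + 7.99·||y-z||). So d is a metric.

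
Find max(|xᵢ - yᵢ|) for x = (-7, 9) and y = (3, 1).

max(|x_i - y_i|) = max(|-7 - 3|, |9 - 1|) = max(10, 8) = 10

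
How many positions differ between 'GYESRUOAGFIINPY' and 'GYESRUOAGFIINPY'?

Differing positions: none. Hamming distance = 0.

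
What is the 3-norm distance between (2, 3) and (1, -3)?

(Σ|x_i - y_i|^3)^(1/3) = (|2 - 1|^3 + |3 - (-3)|^3)^(1/3)
= (1^3 + 6^3)^(1/3) = (1 + 216)^(1/3) = (217)^(1/3) ≈ 6.0092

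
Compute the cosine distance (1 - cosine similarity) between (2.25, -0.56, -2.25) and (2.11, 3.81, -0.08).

With u = (2.25, -0.56, -2.25), v = (2.11, 3.81, -0.08):
u·v = 2.25·2.11 + (-0.56)·3.81 + (-2.25)·(-0.08) = 4.7475 + (-2.1336) + 0.18 = 2.7939.
|u| = √(2.25² + (-0.56)² + (-2.25)²) = √(5.0625 + 0.3136 + 5.0625) = √10.4386, |v| = √(2.11² + 3.81² + (-0.08)²) = √(4.4521 + 14.5161 + 0.0064) = √18.9746.
cos θ = (u·v)/(|u||v|) = 2.7939/(√10.4386·√18.9746) ≈ 0.1985
Cosine distance = 1 - cos θ ≈ 1 - 0.1985 = 0.8015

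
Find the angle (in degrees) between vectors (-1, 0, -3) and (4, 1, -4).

With u = (-1, 0, -3), v = (4, 1, -4):
u·v = (-1)·4 + 0·1 + (-3)·(-4) = (-4) + 0 + 12 = 8.
|u| = √((-1)² + 0² + (-3)²) = √10, |v| = √(4² + 1² + (-4)²) = √33, so |u||v| = √(10·33) = √330.
cos θ = (u·v)/(|u||v|) = 8/√330 ≈ 0.440386
θ = arccos(0.440386) ≈ 63.87°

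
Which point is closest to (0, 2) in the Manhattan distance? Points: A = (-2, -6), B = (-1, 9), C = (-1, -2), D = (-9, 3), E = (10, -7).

Distances: d(A) = 10, d(B) = 8, d(C) = 5, d(D) = 10, d(E) = 19. Nearest: C = (-1, -2) with distance 5.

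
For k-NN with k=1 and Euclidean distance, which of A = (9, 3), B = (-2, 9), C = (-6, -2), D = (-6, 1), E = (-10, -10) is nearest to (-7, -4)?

Distances: d(A) ≈ 17.4642, d(B) ≈ 13.9284, d(C) ≈ 2.2361, d(D) ≈ 5.099, d(E) ≈ 6.7082. Nearest: C = (-6, -2) with distance 2.2361.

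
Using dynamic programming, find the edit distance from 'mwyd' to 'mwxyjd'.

Let D[i][j] be the edit distance between the first i characters of 'mwyd' and the first j characters of 'mwxyjd', with D[i][0] = i, D[0][j] = j, and D[i][j] = D[i-1][j-1] if the characters match, else 1 + min(D[i-1][j], D[i][j-1], D[i-1][j-1]). Filling the table (rows: prefixes of 'mwyd', columns: prefixes of 'mwxyjd'):
     ε  m  w  x  y  j  d
  ε  0  1  2  3  4  5  6
  m  1  0  1  2  3  4  5
  w  2  1  0  1  2  3  4
  y  3  2  1  1  1  2  3
  d  4  3  2  2  2  2  2
The bottom-right entry gives D[4][6] = 2, so no sequence of fewer than 2 edits works. Backtracking through the table gives one optimal edit sequence (2 edits):
  mwyd → mwxyd (ins x @3)
  mwxyd → mwxyjd (ins j @5)
Edit distance = 2.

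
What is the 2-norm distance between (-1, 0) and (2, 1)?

(Σ|x_i - y_i|^2)^(1/2) = (|-1 - 2|^2 + |0 - 1|^2)^(1/2)
= (3^2 + 1^2)^(1/2) = (9 + 1)^(1/2) = (10)^(1/2) ≈ 3.1623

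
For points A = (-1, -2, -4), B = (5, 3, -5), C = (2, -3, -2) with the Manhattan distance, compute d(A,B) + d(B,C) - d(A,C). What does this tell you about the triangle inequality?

d(A,B) = 6 + 5 + 1 = 12, d(B,C) = 3 + 6 + 3 = 12, d(A,C) = 3 + 1 + 2 = 6.
d(A,B) + d(B,C) - d(A,C) = 12 + 12 - 6 = 24 - 6 = 18. This is ≥ 0, so the triangle inequality holds for these points.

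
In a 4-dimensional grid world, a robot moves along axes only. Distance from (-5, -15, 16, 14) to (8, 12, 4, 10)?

Σ|x_i - y_i| = |-5 - 8| + |-15 - 12| + |16 - 4| + |14 - 10| = 13 + 27 + 12 + 4 = 56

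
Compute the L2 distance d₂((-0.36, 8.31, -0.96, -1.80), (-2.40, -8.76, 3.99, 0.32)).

√(Σ(x_i - y_i)²) = √((-0.36 - (-2.4))² + (8.31 - (-8.76))² + (-0.96 - 3.99)² + (-1.8 - 0.32)²)
= √(2.04² + 17.07² + (-4.95)² + (-2.12)²) = √(4.1616 + 291.3849 + 24.5025 + 4.4944) = √324.5434 ≈ 18.0151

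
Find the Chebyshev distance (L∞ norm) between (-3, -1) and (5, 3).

max(|x_i - y_i|) = max(|-3 - 5|, |-1 - 3|) = max(8, 4) = 8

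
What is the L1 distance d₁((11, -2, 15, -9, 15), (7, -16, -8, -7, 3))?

Σ|x_i - y_i| = |11 - 7| + |-2 - (-16)| + |15 - (-8)| + |-9 - (-7)| + |15 - 3| = 4 + 14 + 23 + 2 + 12 = 55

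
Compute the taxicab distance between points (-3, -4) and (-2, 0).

Σ|x_i - y_i| = |-3 - (-2)| + |-4 - 0| = 1 + 4 = 5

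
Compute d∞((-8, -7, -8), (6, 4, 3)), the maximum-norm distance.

max(|x_i - y_i|) = max(|-8 - 6|, |-7 - 4|, |-8 - 3|) = max(14, 11, 11) = 14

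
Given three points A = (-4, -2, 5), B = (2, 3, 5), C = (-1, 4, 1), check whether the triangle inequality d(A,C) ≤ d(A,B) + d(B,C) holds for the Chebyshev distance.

d(A,B) = max(6, 5, 0) = 6, d(B,C) = max(3, 1, 4) = 4, d(A,C) = max(3, 6, 4) = 6.
d(A,C) = 6 ≤ 6 + 4 = 10. Triangle inequality is satisfied.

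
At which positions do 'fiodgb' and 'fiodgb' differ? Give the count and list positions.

Differing positions: none. Hamming distance = 0.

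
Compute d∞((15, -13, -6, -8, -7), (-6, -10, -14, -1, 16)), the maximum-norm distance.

max(|x_i - y_i|) = max(|15 - (-6)|, |-13 - (-10)|, |-6 - (-14)|, |-8 - (-1)|, |-7 - 16|) = max(21, 3, 8, 7, 23) = 23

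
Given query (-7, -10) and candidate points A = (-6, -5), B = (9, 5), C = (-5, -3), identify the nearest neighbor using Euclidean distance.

Distances: d(A) ≈ 5.099, d(B) ≈ 21.9317, d(C) ≈ 7.2801. Nearest: A = (-6, -5) with distance 5.099.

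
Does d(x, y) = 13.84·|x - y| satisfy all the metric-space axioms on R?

Yes. Since |x - y| is a metric on R and 13.84 > 0, the positive scalar multiple 13.84·|x - y| is also a metric: scaling by a positive constant preserves non-negativity, identity (d=0 ⟺ |x-y|=0 ⟺ x=y), symmetry, and the triangle inequality.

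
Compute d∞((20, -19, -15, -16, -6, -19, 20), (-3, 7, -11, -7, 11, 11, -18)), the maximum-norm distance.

max(|x_i - y_i|) = max(|20 - (-3)|, |-19 - 7|, |-15 - (-11)|, |-16 - (-7)|, |-6 - 11|, |-19 - 11|, |20 - (-18)|) = max(23, 26, 4, 9, 17, 30, 38) = 38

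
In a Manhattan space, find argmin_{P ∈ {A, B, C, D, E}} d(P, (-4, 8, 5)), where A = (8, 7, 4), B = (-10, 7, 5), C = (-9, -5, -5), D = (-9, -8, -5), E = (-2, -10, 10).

Distances: d(A) = 14, d(B) = 7, d(C) = 28, d(D) = 31, d(E) = 25. Nearest: B = (-10, 7, 5) with distance 7.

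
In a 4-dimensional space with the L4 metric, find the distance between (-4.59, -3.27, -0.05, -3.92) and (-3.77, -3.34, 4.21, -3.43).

(Σ|x_i - y_i|^4)^(1/4) = (|-4.59 - (-3.77)|^4 + |-3.27 - (-3.34)|^4 + |-0.05 - 4.21|^4 + |-3.92 - (-3.43)|^4)^(1/4)
= (0.82^4 + 0.07^4 + 4.26^4 + 0.49^4)^(1/4) ≈ (0.4521 + 0 + 329.3354 + 0.0576)^(1/4) = (329.8451)^(1/4) ≈ 4.2616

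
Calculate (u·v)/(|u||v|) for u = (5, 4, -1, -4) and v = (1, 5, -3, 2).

With u = (5, 4, -1, -4), v = (1, 5, -3, 2):
u·v = 5·1 + 4·5 + (-1)·(-3) + (-4)·2 = 5 + 20 + 3 + (-8) = 20.
|u| = √(5² + 4² + (-1)² + (-4)²) = √58, |v| = √(1² + 5² + (-3)² + 2²) = √39, so |u||v| = √(58·39) = √2262.
cos θ = (u·v)/(|u||v|) = 20/√2262 ≈ 0.4205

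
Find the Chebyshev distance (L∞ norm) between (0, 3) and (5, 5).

max(|x_i - y_i|) = max(|0 - 5|, |3 - 5|) = max(5, 2) = 5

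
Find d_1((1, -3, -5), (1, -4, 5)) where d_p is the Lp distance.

Σ|x_i - y_i| = |1 - 1| + |-3 - (-4)| + |-5 - 5| = 0 + 1 + 10 = 11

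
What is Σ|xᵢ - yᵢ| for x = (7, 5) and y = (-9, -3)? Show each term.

Σ|x_i - y_i| = |7 - (-9)| + |5 - (-3)| = 16 + 8 = 24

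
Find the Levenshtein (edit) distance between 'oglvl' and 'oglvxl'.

Let D[i][j] be the edit distance between the first i characters of 'oglvl' and the first j characters of 'oglvxl', with D[i][0] = i, D[0][j] = j, and D[i][j] = D[i-1][j-1] if the characters match, else 1 + min(D[i-1][j], D[i][j-1], D[i-1][j-1]). Filling the table (rows: prefixes of 'oglvl', columns: prefixes of 'oglvxl'):
     ε  o  g  l  v  x  l
  ε  0  1  2  3  4  5  6
  o  1  0  1  2  3  4  5
  g  2  1  0  1  2  3  4
  l  3  2  1  0  1  2  3
  v  4  3  2  1  0  1  2
  l  5  4  3  2  1  1  1
The bottom-right entry gives D[5][6] = 1, so no sequence of fewer than 1 edit works. Backtracking through the table gives one optimal edit sequence (1 edit):
  oglvl → oglvxl (ins x @5)
Edit distance = 1.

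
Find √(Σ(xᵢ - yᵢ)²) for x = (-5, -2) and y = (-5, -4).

√(Σ(x_i - y_i)²) = √((-5 - (-5))² + (-2 - (-4))²)
= √(0² + 2²) = √(0 + 4) = √4 = 2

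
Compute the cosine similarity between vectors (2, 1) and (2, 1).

With u = (2, 1), v = (2, 1):
u·v = 2·2 + 1·1 = 4 + 1 = 5.
|u| = √(2² + 1²) = √5, |v| = √(2² + 1²) = √5, so |u||v| = √(5·5) = √25 = 5.
cos θ = (u·v)/(|u||v|) = 5/5 = 1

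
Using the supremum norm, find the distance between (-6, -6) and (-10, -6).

max(|x_i - y_i|) = max(|-6 - (-10)|, |-6 - (-6)|) = max(4, 0) = 4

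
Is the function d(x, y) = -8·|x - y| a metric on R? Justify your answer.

No. With c = -8 < 0, d fails non-negativity: d(9, 12) = -8·|9 - 12| = -8·3 = -24 < 0.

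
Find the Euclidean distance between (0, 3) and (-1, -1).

√(Σ(x_i - y_i)²) = √((0 - (-1))² + (3 - (-1))²)
= √(1² + 4²) = √(1 + 16) = √17 ≈ 4.1231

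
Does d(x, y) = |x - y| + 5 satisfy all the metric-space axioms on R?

No. d fails identity of indiscernibles (specifically d(x,x) = 0): d(-8, -8) = |-8 - (-8)| + 5 = 0 + 5 = 5 ≠ 0.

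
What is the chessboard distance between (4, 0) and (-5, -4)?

max(|x_i - y_i|) = max(|4 - (-5)|, |0 - (-4)|) = max(9, 4) = 9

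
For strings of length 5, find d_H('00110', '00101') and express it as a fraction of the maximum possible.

Differing positions: 4, 5. Hamming distance = 2. The maximum possible Hamming distance for length-5 strings is 5, so d_H/5 = 2/5 = 0.4.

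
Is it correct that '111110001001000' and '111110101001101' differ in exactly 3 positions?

Differing positions: 7, 13, 15. Hamming distance = 3, so the claim is true.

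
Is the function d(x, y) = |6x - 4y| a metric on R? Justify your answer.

No. d fails symmetry: d(2, 9) = |6·2 - 4·9| = |-24| = 24, but d(9, 2) = |6·9 - 4·2| = |46| = 46. Since 24 ≠ 46, d(x,y) ≠ d(y,x) in general.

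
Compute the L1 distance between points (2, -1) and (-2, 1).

Σ|x_i - y_i| = |2 - (-2)| + |-1 - 1| = 4 + 2 = 6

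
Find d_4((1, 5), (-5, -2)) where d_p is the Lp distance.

(Σ|x_i - y_i|^4)^(1/4) = (|1 - (-5)|^4 + |5 - (-2)|^4)^(1/4)
= (6^4 + 7^4)^(1/4) = (1296 + 2401)^(1/4) = (3697)^(1/4) ≈ 7.7976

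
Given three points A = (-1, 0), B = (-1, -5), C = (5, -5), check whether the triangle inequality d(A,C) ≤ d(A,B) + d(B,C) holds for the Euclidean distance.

d(A,B) = √(0² + 5²) = √25 = 5, d(B,C) = √(6² + 0²) = √36 = 6, d(A,C) = √(6² + 5²) = √61 ≈ 7.8102.
d(A,C) ≈ 7.8102 ≤ 5 + 6 = 11. Triangle inequality is satisfied.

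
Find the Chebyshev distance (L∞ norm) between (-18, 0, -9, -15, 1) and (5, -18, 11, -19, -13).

max(|x_i - y_i|) = max(|-18 - 5|, |0 - (-18)|, |-9 - 11|, |-15 - (-19)|, |1 - (-13)|) = max(23, 18, 20, 4, 14) = 23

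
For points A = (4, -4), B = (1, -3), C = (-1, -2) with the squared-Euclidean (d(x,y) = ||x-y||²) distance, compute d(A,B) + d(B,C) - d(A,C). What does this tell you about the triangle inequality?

d(A,B) = 3² + 1² = 10, d(B,C) = 2² + 1² = 5, d(A,C) = 5² + 2² = 29.
d(A,B) + d(B,C) - d(A,C) = 10 + 5 - 29 = 15 - 29 = -14. This is < 0, so the triangle inequality FAILS for these points (squared-Euclidean is not a metric).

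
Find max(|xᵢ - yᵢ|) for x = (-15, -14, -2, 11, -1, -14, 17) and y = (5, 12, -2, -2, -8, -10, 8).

max(|x_i - y_i|) = max(|-15 - 5|, |-14 - 12|, |-2 - (-2)|, |11 - (-2)|, |-1 - (-8)|, |-14 - (-10)|, |17 - 8|) = max(20, 26, 0, 13, 7, 4, 9) = 26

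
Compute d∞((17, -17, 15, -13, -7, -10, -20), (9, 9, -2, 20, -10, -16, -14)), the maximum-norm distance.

max(|x_i - y_i|) = max(|17 - 9|, |-17 - 9|, |15 - (-2)|, |-13 - 20|, |-7 - (-10)|, |-10 - (-16)|, |-20 - (-14)|) = max(8, 26, 17, 33, 3, 6, 6) = 33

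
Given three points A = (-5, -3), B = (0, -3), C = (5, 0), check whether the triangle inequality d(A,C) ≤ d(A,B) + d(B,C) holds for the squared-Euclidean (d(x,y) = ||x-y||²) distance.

d(A,B) = 5² + 0² = 25, d(B,C) = 5² + 3² = 34, d(A,C) = 10² + 3² = 109.
d(A,C) = 109 > 25 + 34 = 59. Triangle inequality is VIOLATED. (Squared-Euclidean is not a metric — this is a counterexample.)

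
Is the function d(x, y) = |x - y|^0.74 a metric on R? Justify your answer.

Yes. With 0 < p = 0.74 ≤ 1, d(x,y) = |x-y|^0.74 is a metric on R. Non-negativity and symmetry are immediate; |x-y|^0.74 = 0 ⟺ |x-y| = 0 ⟺ x = y. For the triangle inequality, the function t ↦ t^0.74 is subadditive on [0,∞) when p ≤ 1, so |x-z|^0.74 ≤ (|x-y| + |y-z|)^0.74 ≤ |x-y|^0.74 + |y-z|^0.74.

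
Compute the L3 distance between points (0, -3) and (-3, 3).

(Σ|x_i - y_i|^3)^(1/3) = (|0 - (-3)|^3 + |-3 - 3|^3)^(1/3)
= (3^3 + 6^3)^(1/3) = (27 + 216)^(1/3) = (243)^(1/3) ≈ 6.2403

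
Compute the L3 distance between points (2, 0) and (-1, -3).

(Σ|x_i - y_i|^3)^(1/3) = (|2 - (-1)|^3 + |0 - (-3)|^3)^(1/3)
= (3^3 + 3^3)^(1/3) = (27 + 27)^(1/3) = (54)^(1/3) ≈ 3.7798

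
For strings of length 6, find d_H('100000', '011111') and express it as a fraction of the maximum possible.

Differing positions: 1, 2, 3, 4, 5, 6. Hamming distance = 6. The maximum possible Hamming distance for length-6 strings is 6, so d_H/6 = 6/6 = 1.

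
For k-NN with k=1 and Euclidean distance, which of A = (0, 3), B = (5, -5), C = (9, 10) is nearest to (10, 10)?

Distances: d(A) ≈ 12.2066, d(B) ≈ 15.8114, d(C) = 1. Nearest: C = (9, 10) with distance 1.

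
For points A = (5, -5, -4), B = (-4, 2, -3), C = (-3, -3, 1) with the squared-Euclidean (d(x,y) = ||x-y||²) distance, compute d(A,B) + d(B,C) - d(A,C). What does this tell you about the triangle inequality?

d(A,B) = 9² + 7² + 1² = 131, d(B,C) = 1² + 5² + 4² = 42, d(A,C) = 8² + 2² + 5² = 93.
d(A,B) + d(B,C) - d(A,C) = 131 + 42 - 93 = 173 - 93 = 80. This is ≥ 0, so the triangle inequality holds for these points.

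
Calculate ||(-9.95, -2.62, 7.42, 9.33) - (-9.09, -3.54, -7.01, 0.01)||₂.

√(Σ(x_i - y_i)²) = √((-9.95 - (-9.09))² + (-2.62 - (-3.54))² + (7.42 - (-7.01))² + (9.33 - 0.01)²)
= √((-0.86)² + 0.92² + 14.43² + 9.32²) = √(0.7396 + 0.8464 + 208.2249 + 86.8624) = √296.6733 ≈ 17.2242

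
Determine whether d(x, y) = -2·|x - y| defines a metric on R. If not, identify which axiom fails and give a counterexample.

No. With c = -2 < 0, d fails non-negativity: d(7, 13) = -2·|7 - 13| = -2·6 = -12 < 0.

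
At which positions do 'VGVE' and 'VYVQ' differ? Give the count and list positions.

Differing positions: 2, 4. Hamming distance = 2.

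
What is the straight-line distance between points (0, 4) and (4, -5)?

√(Σ(x_i - y_i)²) = √((0 - 4)² + (4 - (-5))²)
= √((-4)² + 9²) = √(16 + 81) = √97 ≈ 9.8489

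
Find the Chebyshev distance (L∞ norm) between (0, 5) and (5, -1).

max(|x_i - y_i|) = max(|0 - 5|, |5 - (-1)|) = max(5, 6) = 6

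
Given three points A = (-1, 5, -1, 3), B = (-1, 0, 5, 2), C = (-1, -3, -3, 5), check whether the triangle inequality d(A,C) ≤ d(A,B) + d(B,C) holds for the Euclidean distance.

d(A,B) = √(0² + 5² + 6² + 1²) = √62 ≈ 7.874, d(B,C) = √(0² + 3² + 8² + 3²) = √82 ≈ 9.0554, d(A,C) = √(0² + 8² + 2² + 2²) = √72 ≈ 8.4853.
d(A,C) ≈ 8.4853 ≤ 7.874 + 9.0554 = 16.9294. Triangle inequality is satisfied.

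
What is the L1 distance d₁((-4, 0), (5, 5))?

Σ|x_i - y_i| = |-4 - 5| + |0 - 5| = 9 + 5 = 14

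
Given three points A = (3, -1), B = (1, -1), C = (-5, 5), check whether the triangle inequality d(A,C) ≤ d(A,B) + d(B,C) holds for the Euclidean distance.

d(A,B) = √(2² + 0²) = √4 = 2, d(B,C) = √(6² + 6²) = √72 ≈ 8.4853, d(A,C) = √(8² + 6²) = √100 = 10.
d(A,C) = 10 ≤ 2 + 8.4853 = 10.4853. Triangle inequality is satisfied.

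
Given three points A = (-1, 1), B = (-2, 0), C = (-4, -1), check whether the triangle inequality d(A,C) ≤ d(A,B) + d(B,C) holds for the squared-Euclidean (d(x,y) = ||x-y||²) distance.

d(A,B) = 1² + 1² = 2, d(B,C) = 2² + 1² = 5, d(A,C) = 3² + 2² = 13.
d(A,C) = 13 > 2 + 5 = 7. Triangle inequality is VIOLATED. (Squared-Euclidean is not a metric — this is a counterexample.)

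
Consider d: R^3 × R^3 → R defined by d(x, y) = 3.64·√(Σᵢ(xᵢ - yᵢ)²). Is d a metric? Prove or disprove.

Yes. The L2 (Euclidean) norm induces a metric on R^3, and multiplying a metric by a positive constant 3.64 > 0 preserves all four axioms: non-negativity (3.64·||x-y|| ≥ 0), identity (3.64·||x-y|| = 0 ⟺ ||x-y|| = 0 ⟺ x = y), symmetry (||x-y|| = ||y-x||), and the triangle inequality (3.64·||x-z|| ≤ 3.64·||x-y|| + 3.64·||y-z||). So d is a metric.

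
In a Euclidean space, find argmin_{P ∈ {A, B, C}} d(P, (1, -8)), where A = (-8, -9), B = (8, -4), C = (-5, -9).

Distances: d(A) ≈ 9.0554, d(B) ≈ 8.0623, d(C) ≈ 6.0828. Nearest: C = (-5, -9) with distance 6.0828.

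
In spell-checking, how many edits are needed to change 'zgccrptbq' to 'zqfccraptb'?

Let D[i][j] be the edit distance between the first i characters of 'zgccrptbq' and the first j characters of 'zqfccraptb', with D[i][0] = i, D[0][j] = j, and D[i][j] = D[i-1][j-1] if the characters match, else 1 + min(D[i-1][j], D[i][j-1], D[i-1][j-1]). Filling the table (rows: prefixes of 'zgccrptbq', columns: prefixes of 'zqfccraptb'):
     ε  z  q  f  c  c  r  a  p  t  b
  ε  0  1  2  3  4  5  6  7  8  9 10
  z  1  0  1  2  3  4  5  6  7  8  9
  g  2  1  1  2  3  4  5  6  7  8  9
  c  3  2  2  2  2  3  4  5  6  7  8
  c  4  3  3  3  2  2  3  4  5  6  7
  r  5  4  4  4  3  3  2  3  4  5  6
  p  6  5  5  5  4  4  3  3  3  4  5
  t  7  6  6  6  5  5  4  4  4  3  4
  b  8  7  7  7  6  6  5  5  5  4  3
  q  9  8  7  8  7  7  6  6  6  5  4
The bottom-right entry gives D[9][10] = 4, so no sequence of fewer than 4 edits works. Backtracking through the table gives one optimal edit sequence (4 edits):
  zgccrptbq → zqgccrptbq (ins q @2)
  zqgccrptbq → zqfccrptbq (sub g→f @3)
  zqfccrptbq → zqfccraptbq (ins a @7)
  zqfccraptbq → zqfccraptb (del q @11)
Edit distance = 4.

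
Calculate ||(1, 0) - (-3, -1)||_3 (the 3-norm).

(Σ|x_i - y_i|^3)^(1/3) = (|1 - (-3)|^3 + |0 - (-1)|^3)^(1/3)
= (4^3 + 1^3)^(1/3) = (64 + 1)^(1/3) = (65)^(1/3) ≈ 4.0207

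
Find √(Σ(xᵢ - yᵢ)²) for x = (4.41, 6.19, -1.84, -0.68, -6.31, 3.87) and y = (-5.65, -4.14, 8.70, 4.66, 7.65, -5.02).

√(Σ(x_i - y_i)²) = √((4.41 - (-5.65))² + (6.19 - (-4.14))² + (-1.84 - 8.7)² + (-0.68 - 4.66)² + (-6.31 - 7.65)² + (3.87 - (-5.02))²)
= √(10.06² + 10.33² + (-10.54)² + (-5.34)² + (-13.96)² + 8.89²) = √(101.2036 + 106.7089 + 111.0916 + 28.5156 + 194.8816 + 79.0321) = √621.4334 ≈ 24.9286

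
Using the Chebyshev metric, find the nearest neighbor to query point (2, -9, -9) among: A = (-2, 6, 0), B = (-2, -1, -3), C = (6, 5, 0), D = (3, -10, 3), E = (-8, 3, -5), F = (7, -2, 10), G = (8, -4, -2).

Distances: d(A) = 15, d(B) = 8, d(C) = 14, d(D) = 12, d(E) = 12, d(F) = 19, d(G) = 7. Nearest: G = (8, -4, -2) with distance 7.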